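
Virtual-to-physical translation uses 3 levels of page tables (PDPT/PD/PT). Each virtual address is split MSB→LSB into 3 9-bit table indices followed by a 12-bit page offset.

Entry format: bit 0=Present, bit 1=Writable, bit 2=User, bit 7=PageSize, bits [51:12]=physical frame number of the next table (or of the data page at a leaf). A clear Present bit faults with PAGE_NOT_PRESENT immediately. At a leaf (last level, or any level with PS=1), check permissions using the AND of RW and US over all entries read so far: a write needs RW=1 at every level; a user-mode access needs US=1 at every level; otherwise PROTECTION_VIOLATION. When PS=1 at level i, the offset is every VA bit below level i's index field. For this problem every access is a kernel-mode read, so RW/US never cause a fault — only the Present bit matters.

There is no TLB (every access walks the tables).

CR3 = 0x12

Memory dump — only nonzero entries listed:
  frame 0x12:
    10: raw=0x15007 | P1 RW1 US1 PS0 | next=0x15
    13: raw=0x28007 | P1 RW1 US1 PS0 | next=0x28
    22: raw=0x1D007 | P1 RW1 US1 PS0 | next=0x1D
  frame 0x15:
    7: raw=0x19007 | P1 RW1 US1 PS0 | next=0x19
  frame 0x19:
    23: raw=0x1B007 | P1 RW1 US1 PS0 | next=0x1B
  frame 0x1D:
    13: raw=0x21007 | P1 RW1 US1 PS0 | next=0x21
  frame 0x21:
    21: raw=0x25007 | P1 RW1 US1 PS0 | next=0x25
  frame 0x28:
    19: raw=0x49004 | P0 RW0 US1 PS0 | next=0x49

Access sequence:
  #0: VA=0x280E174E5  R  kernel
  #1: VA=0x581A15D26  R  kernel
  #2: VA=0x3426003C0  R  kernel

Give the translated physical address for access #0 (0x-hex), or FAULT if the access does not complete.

Trace:
#0 VA=0x280E174E5 (r,kernel):
  L0: frame=0x12 idx=10 entry=0x15007 [P=1 RW=1 US=1 PS=0]
  L1: frame=0x15 idx=7 entry=0x19007 [P=1 RW=1 US=1 PS=0]
  L2: frame=0x19 idx=23 entry=0x1B007 [P=1 RW=1 US=1 PS=0]
  ⇒ phys 0x1B4E5  [3 reads]
#1 VA=0x581A15D26 (r,kernel):
  L0: frame=0x12 idx=22 entry=0x1D007 [P=1 RW=1 US=1 PS=0]
  L1: frame=0x1D idx=13 entry=0x21007 [P=1 RW=1 US=1 PS=0]
  L2: frame=0x21 idx=21 entry=0x25007 [P=1 RW=1 US=1 PS=0]
  ⇒ phys 0x25D26  [3 reads]
#2 VA=0x3426003C0 (r,kernel):
  L0: frame=0x12 idx=13 entry=0x28007 [P=1 RW=1 US=1 PS=0]
  L1: frame=0x28 idx=19 entry=0x49004 [P=0 RW=0 US=1 PS=0]
  ⇒ fault: PAGE_NOT_PRESENT  — 2 lookups

Access #0 PA: 0x1B4E5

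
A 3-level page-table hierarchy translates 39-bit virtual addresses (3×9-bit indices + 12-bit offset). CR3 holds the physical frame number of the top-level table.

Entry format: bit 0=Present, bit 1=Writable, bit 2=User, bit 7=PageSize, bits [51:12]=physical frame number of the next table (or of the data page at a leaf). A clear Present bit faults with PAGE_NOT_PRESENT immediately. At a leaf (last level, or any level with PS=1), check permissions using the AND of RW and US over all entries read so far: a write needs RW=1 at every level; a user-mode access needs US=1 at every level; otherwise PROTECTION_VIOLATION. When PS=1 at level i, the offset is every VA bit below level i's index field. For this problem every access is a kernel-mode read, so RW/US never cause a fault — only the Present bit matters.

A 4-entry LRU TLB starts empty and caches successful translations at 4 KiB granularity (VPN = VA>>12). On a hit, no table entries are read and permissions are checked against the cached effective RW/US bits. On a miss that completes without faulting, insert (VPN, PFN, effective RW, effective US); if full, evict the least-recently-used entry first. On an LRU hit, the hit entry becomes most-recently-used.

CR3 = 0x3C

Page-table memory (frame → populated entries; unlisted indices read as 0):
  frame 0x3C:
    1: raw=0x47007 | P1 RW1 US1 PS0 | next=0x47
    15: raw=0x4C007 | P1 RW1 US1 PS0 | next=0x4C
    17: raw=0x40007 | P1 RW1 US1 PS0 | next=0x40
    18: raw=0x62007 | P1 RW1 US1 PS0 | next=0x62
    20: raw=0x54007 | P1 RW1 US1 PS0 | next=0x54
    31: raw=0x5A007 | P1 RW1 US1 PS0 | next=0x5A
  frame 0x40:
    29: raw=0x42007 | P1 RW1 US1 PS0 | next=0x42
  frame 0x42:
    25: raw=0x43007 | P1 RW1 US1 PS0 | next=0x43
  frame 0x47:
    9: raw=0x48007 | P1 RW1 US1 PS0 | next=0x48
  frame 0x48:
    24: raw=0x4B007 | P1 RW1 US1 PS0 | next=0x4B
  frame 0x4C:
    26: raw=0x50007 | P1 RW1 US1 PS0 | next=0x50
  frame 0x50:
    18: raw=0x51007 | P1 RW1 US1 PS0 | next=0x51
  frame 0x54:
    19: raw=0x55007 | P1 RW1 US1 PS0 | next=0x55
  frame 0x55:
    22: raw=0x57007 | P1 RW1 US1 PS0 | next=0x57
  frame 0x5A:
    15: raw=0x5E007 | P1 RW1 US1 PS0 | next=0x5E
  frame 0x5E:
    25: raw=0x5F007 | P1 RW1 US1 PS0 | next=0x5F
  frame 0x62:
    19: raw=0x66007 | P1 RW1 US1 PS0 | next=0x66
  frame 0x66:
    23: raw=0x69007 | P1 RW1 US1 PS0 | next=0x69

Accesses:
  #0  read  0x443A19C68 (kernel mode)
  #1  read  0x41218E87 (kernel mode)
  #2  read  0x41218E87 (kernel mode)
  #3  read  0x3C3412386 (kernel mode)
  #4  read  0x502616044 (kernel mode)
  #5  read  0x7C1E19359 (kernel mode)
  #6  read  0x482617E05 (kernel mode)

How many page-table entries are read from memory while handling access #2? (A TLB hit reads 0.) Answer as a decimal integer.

Walk each access:
#0 VA=0x443A19C68 (r,kernel):
  [0] read 0x3C idx=17: raw=0x40007 flags P=1 W=1 U=1 S=0
  [1] read 0x40 idx=29: raw=0x42007 flags P=1 W=1 U=1 S=0
  [2] read 0x42 idx=25: raw=0x43007 flags P=1 W=1 U=1 S=0
  ✓ 0x43C68  — 3 lookups
#1 VA=0x41218E87 (r,kernel):
  [0] read 0x3C idx=1: raw=0x47007 flags P=1 W=1 U=1 S=0
  [1] read 0x47 idx=9: raw=0x48007 flags P=1 W=1 U=1 S=0
  [2] read 0x48 idx=24: raw=0x4B007 flags P=1 W=1 U=1 S=0
  ✓ 0x4BE87  — 3 lookups
#2 VA=0x41218E87 (r,kernel):
  TLB hit vpn=0x41218 → PA=0x4BE87
#3 VA=0x3C3412386 (r,kernel):
  [0] read 0x3C idx=15: raw=0x4C007 flags P=1 W=1 U=1 S=0
  [1] read 0x4C idx=26: raw=0x50007 flags P=1 W=1 U=1 S=0
  [2] read 0x50 idx=18: raw=0x51007 flags P=1 W=1 U=1 S=0
  ✓ 0x51386  — 3 lookups
#4 VA=0x502616044 (r,kernel):
  [0] read 0x3C idx=20: raw=0x54007 flags P=1 W=1 U=1 S=0
  [1] read 0x54 idx=19: raw=0x55007 flags P=1 W=1 U=1 S=0
  [2] read 0x55 idx=22: raw=0x57007 flags P=1 W=1 U=1 S=0
  ✓ 0x57044  — 3 lookups
#5 VA=0x7C1E19359 (r,kernel):
  [0] read 0x3C idx=31: raw=0x5A007 flags P=1 W=1 U=1 S=0
  [1] read 0x5A idx=15: raw=0x5E007 flags P=1 W=1 U=1 S=0
  [2] read 0x5E idx=25: raw=0x5F007 flags P=1 W=1 U=1 S=0
  ✓ 0x5F359  — 3 lookups
#6 VA=0x482617E05 (r,kernel):
  [0] read 0x3C idx=18: raw=0x62007 flags P=1 W=1 U=1 S=0
  [1] read 0x62 idx=19: raw=0x66007 flags P=1 W=1 U=1 S=0
  [2] read 0x66 idx=23: raw=0x69007 flags P=1 W=1 U=1 S=0
  ✓ 0x69E05  — 3 lookups

Entries read for #2: 0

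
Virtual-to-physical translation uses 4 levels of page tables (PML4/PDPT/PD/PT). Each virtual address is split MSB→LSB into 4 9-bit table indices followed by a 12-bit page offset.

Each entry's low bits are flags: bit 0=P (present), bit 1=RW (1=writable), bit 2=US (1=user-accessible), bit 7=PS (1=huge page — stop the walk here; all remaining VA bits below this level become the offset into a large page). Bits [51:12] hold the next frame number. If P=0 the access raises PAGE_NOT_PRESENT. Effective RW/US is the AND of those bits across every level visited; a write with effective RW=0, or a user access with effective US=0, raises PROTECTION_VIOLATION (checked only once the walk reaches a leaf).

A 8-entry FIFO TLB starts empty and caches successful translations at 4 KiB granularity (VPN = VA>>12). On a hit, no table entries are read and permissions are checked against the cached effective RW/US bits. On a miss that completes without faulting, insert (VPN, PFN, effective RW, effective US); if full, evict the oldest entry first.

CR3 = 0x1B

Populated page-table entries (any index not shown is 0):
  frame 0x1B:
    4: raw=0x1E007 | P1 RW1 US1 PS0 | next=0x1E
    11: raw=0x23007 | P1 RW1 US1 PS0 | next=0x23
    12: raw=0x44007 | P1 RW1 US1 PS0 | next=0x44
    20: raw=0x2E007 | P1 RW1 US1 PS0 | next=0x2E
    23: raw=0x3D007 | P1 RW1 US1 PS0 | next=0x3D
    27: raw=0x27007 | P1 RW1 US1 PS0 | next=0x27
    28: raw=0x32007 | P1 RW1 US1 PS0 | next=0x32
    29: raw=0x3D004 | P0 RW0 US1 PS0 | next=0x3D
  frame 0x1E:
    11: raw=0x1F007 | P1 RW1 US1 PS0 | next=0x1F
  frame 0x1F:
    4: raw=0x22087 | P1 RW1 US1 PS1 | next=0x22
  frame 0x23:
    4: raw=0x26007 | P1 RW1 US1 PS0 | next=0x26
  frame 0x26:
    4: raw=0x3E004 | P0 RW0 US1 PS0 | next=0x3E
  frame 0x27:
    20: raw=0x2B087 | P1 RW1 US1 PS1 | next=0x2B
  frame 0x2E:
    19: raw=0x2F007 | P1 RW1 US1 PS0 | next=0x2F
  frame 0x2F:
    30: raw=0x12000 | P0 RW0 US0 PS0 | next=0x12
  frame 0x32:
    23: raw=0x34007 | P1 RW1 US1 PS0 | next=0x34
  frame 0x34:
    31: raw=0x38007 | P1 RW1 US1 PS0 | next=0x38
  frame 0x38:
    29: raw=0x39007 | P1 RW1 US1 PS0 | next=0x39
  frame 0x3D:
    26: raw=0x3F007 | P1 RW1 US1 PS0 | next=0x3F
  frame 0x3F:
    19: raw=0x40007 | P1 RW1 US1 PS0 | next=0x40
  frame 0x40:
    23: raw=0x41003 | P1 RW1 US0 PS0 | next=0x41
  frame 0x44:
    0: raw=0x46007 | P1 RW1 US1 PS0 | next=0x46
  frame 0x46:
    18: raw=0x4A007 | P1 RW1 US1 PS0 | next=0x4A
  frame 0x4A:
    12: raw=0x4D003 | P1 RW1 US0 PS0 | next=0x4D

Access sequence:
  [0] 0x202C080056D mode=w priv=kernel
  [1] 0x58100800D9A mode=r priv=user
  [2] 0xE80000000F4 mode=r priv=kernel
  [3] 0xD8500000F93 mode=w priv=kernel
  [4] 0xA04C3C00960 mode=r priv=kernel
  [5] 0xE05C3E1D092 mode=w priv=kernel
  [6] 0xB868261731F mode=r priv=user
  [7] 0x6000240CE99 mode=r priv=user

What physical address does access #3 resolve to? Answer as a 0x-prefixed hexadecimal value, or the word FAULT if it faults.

Trace:
#0 VA=0x202C080056D (w,kernel):
  lvl0: tbl 0x1B, slot 4 ⇒ 0x1E007 (P1/RW1/US1/PS0)
  lvl1: tbl 0x1E, slot 11 ⇒ 0x1F007 (P1/RW1/US1/PS0)
  lvl2: tbl 0x1F, slot 4 ⇒ 0x22087 (P1/RW1/US1/PS1)
  ⇒ phys 0x2256D (huge @L2)  [3 reads]
#1 VA=0x58100800D9A (r,user):
  lvl0: tbl 0x1B, slot 11 ⇒ 0x23007 (P1/RW1/US1/PS0)
  lvl1: tbl 0x23, slot 4 ⇒ 0x26007 (P1/RW1/US1/PS0)
  lvl2: tbl 0x26, slot 4 ⇒ 0x3E004 (P0/RW0/US1/PS0)
  → PAGE_NOT_PRESENT  (3 entries read)
#2 VA=0xE80000000F4 (r,kernel):
  lvl0: tbl 0x1B, slot 29 ⇒ 0x3D004 (P0/RW0/US1/PS0)
  → PAGE_NOT_PRESENT  (1 entries read)
#3 VA=0xD8500000F93 (w,kernel):
  lvl0: tbl 0x1B, slot 27 ⇒ 0x27007 (P1/RW1/US1/PS0)
  lvl1: tbl 0x27, slot 20 ⇒ 0x2B087 (P1/RW1/US1/PS1)
  ⇒ phys 0x2BF93 (huge @L1)  [2 reads]
#4 VA=0xA04C3C00960 (r,kernel):
  lvl0: tbl 0x1B, slot 20 ⇒ 0x2E007 (P1/RW1/US1/PS0)
  lvl1: tbl 0x2E, slot 19 ⇒ 0x2F007 (P1/RW1/US1/PS0)
  lvl2: tbl 0x2F, slot 30 ⇒ 0x12000 (P0/RW0/US0/PS0)
  → PAGE_NOT_PRESENT  (3 entries read)
#5 VA=0xE05C3E1D092 (w,kernel):
  lvl0: tbl 0x1B, slot 28 ⇒ 0x32007 (P1/RW1/US1/PS0)
  lvl1: tbl 0x32, slot 23 ⇒ 0x34007 (P1/RW1/US1/PS0)
  lvl2: tbl 0x34, slot 31 ⇒ 0x38007 (P1/RW1/US1/PS0)
  lvl3: tbl 0x38, slot 29 ⇒ 0x39007 (P1/RW1/US1/PS0)
  ⇒ phys 0x39092  [4 reads]
#6 VA=0xB868261731F (r,user):
  lvl0: tbl 0x1B, slot 23 ⇒ 0x3D007 (P1/RW1/US1/PS0)
  lvl1: tbl 0x3D, slot 26 ⇒ 0x3F007 (P1/RW1/US1/PS0)
  lvl2: tbl 0x3F, slot 19 ⇒ 0x40007 (P1/RW1/US1/PS0)
  lvl3: tbl 0x40, slot 23 ⇒ 0x41003 (P1/RW1/US0/PS0)
  → PROTECTION_VIOLATION  (4 entries read)
#7 VA=0x6000240CE99 (r,user):
  lvl0: tbl 0x1B, slot 12 ⇒ 0x44007 (P1/RW1/US1/PS0)
  lvl1: tbl 0x44, slot 0 ⇒ 0x46007 (P1/RW1/US1/PS0)
  lvl2: tbl 0x46, slot 18 ⇒ 0x4A007 (P1/RW1/US1/PS0)
  lvl3: tbl 0x4A, slot 12 ⇒ 0x4D003 (P1/RW1/US0/PS0)
  → PROTECTION_VIOLATION  (4 entries read)

Access #3 PA: 0x2BF93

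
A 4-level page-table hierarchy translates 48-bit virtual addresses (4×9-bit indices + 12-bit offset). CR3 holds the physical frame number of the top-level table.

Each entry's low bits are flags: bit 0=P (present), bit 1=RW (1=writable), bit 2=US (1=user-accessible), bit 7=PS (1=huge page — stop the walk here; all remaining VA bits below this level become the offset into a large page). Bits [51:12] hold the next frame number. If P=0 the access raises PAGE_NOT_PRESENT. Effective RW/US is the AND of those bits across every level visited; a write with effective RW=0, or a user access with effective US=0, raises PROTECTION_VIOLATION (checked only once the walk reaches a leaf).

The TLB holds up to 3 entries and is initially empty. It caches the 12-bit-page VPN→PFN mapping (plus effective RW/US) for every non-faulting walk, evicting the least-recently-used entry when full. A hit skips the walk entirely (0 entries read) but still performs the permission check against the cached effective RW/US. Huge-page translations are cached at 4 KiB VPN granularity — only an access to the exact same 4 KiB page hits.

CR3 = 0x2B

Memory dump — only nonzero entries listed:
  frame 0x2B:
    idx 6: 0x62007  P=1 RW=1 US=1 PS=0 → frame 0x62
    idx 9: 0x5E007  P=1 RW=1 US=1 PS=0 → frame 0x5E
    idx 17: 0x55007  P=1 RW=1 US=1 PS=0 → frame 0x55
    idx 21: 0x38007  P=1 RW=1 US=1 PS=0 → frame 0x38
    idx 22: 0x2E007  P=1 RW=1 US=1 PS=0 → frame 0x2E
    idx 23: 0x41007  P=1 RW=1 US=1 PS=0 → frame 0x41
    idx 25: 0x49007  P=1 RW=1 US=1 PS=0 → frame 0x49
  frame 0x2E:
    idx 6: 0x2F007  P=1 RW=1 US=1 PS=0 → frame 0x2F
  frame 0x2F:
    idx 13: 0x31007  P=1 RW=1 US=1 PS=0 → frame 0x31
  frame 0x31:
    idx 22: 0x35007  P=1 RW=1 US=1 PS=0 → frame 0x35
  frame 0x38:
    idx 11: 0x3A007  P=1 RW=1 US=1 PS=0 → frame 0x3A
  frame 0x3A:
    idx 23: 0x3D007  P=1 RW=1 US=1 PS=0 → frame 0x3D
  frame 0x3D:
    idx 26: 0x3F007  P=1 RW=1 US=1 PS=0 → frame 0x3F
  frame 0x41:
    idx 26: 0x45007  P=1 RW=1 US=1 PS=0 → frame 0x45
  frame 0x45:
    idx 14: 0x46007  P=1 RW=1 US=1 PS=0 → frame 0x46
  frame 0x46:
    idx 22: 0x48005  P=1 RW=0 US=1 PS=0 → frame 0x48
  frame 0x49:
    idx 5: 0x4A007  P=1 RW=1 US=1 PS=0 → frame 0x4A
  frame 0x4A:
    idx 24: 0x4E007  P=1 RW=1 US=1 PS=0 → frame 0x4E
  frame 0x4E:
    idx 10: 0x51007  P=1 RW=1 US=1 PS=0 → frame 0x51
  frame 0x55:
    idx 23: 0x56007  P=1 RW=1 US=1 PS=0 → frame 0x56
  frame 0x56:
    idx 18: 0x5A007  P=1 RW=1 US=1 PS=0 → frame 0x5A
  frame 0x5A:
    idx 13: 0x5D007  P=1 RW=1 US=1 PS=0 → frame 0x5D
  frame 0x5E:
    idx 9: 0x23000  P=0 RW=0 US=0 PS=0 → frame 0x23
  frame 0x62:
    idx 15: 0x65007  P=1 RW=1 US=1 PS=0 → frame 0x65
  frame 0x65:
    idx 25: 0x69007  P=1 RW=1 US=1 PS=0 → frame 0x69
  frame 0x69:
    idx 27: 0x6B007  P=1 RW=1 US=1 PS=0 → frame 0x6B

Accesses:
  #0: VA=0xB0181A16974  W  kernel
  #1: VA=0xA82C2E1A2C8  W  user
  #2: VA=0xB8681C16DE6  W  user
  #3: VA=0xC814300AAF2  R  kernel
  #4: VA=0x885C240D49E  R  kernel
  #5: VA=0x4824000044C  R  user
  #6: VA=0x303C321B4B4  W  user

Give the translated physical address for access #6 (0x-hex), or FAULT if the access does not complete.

Per-access translation:
#0 VA=0xB0181A16974 (w,kernel):
  L0: frame=0x2B idx=22 entry=0x2E007 [P=1 RW=1 US=1 PS=0]
  L1: frame=0x2E idx=6 entry=0x2F007 [P=1 RW=1 US=1 PS=0]
  L2: frame=0x2F idx=13 entry=0x31007 [P=1 RW=1 US=1 PS=0]
  L3: frame=0x31 idx=22 entry=0x35007 [P=1 RW=1 US=1 PS=0]
  ⇒ phys 0x35974  [4 reads]
#1 VA=0xA82C2E1A2C8 (w,user):
  L0: frame=0x2B idx=21 entry=0x38007 [P=1 RW=1 US=1 PS=0]
  L1: frame=0x38 idx=11 entry=0x3A007 [P=1 RW=1 US=1 PS=0]
  L2: frame=0x3A idx=23 entry=0x3D007 [P=1 RW=1 US=1 PS=0]
  L3: frame=0x3D idx=26 entry=0x3F007 [P=1 RW=1 US=1 PS=0]
  ⇒ phys 0x3F2C8  [4 reads]
#2 VA=0xB8681C16DE6 (w,user):
  L0: frame=0x2B idx=23 entry=0x41007 [P=1 RW=1 US=1 PS=0]
  L1: frame=0x41 idx=26 entry=0x45007 [P=1 RW=1 US=1 PS=0]
  L2: frame=0x45 idx=14 entry=0x46007 [P=1 RW=1 US=1 PS=0]
  L3: frame=0x46 idx=22 entry=0x48005 [P=1 RW=0 US=1 PS=0]
  ✗ PROTECTION_VIOLATION  [4 reads]
#3 VA=0xC814300AAF2 (r,kernel):
  L0: frame=0x2B idx=25 entry=0x49007 [P=1 RW=1 US=1 PS=0]
  L1: frame=0x49 idx=5 entry=0x4A007 [P=1 RW=1 US=1 PS=0]
  L2: frame=0x4A idx=24 entry=0x4E007 [P=1 RW=1 US=1 PS=0]
  L3: frame=0x4E idx=10 entry=0x51007 [P=1 RW=1 US=1 PS=0]
  ⇒ phys 0x51AF2  [4 reads]
#4 VA=0x885C240D49E (r,kernel):
  L0: frame=0x2B idx=17 entry=0x55007 [P=1 RW=1 US=1 PS=0]
  L1: frame=0x55 idx=23 entry=0x56007 [P=1 RW=1 US=1 PS=0]
  L2: frame=0x56 idx=18 entry=0x5A007 [P=1 RW=1 US=1 PS=0]
  L3: frame=0x5A idx=13 entry=0x5D007 [P=1 RW=1 US=1 PS=0]
  ⇒ phys 0x5D49E  [4 reads]
#5 VA=0x4824000044C (r,user):
  L0: frame=0x2B idx=9 entry=0x5E007 [P=1 RW=1 US=1 PS=0]
  L1: frame=0x5E idx=9 entry=0x23000 [P=0 RW=0 US=0 PS=0]
  ✗ PAGE_NOT_PRESENT  [2 reads]
#6 VA=0x303C321B4B4 (w,user):
  L0: frame=0x2B idx=6 entry=0x62007 [P=1 RW=1 US=1 PS=0]
  L1: frame=0x62 idx=15 entry=0x65007 [P=1 RW=1 US=1 PS=0]
  L2: frame=0x65 idx=25 entry=0x69007 [P=1 RW=1 US=1 PS=0]
  L3: frame=0x69 idx=27 entry=0x6B007 [P=1 RW=1 US=1 PS=0]
  ⇒ phys 0x6B4B4  [4 reads]

Access #6 PA: 0x6B4B4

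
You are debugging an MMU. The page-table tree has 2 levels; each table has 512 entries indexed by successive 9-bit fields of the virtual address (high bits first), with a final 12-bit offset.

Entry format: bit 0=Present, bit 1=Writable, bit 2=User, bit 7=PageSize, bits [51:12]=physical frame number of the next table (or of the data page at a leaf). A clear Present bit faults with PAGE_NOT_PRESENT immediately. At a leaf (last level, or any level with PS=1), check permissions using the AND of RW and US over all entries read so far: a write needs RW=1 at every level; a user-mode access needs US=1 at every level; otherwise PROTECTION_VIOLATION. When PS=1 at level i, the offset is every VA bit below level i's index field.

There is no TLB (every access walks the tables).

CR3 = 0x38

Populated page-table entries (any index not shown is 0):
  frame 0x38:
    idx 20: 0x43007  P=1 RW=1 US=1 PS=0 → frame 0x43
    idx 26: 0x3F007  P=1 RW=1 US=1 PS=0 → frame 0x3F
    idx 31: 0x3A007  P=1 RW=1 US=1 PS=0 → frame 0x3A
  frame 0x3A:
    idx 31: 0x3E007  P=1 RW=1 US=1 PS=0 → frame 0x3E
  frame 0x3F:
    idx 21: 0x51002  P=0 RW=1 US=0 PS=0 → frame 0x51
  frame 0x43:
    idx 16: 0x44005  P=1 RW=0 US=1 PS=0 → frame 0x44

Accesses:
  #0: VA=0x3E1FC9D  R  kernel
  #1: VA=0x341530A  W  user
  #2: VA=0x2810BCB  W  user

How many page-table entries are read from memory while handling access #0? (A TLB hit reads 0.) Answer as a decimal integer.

Per-access translation:
#0 VA=0x3E1FC9D (r,kernel):
  [0] read 0x38 idx=31: raw=0x3A007 flags P=1 W=1 U=1 S=0
  [1] read 0x3A idx=31: raw=0x3E007 flags P=1 W=1 U=1 S=0
  ✓ 0x3EC9D  — 2 lookups
#1 VA=0x341530A (w,user):
  [0] read 0x38 idx=26: raw=0x3F007 flags P=1 W=1 U=1 S=0
  [1] read 0x3F idx=21: raw=0x51002 flags P=0 W=1 U=0 S=0
  ✗ PAGE_NOT_PRESENT  [2 reads]
#2 VA=0x2810BCB (w,user):
  [0] read 0x38 idx=20: raw=0x43007 flags P=1 W=1 U=1 S=0
  [1] read 0x43 idx=16: raw=0x44005 flags P=1 W=0 U=1 S=0
  ✗ PROTECTION_VIOLATION  [2 reads]

Entries read for #0: 2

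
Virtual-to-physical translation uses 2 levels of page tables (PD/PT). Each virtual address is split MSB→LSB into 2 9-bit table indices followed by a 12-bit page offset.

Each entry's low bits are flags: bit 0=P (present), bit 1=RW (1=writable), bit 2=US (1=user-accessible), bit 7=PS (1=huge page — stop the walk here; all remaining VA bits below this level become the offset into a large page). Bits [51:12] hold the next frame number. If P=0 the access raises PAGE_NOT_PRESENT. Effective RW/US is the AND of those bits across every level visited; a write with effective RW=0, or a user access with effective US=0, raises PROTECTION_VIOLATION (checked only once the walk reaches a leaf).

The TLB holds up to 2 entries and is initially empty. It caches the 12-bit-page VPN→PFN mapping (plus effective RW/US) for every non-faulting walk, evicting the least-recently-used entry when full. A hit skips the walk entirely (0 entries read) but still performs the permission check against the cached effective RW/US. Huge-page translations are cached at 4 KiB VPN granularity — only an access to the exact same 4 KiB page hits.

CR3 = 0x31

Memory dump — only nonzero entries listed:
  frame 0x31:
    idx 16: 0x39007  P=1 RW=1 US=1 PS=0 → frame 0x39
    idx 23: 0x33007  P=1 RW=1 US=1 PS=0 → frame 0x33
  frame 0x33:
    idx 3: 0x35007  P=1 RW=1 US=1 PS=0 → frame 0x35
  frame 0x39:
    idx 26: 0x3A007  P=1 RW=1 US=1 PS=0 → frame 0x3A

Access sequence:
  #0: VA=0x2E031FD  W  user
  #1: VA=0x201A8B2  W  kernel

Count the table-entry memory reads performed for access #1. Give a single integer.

Walk each access:
#0 VA=0x2E031FD (w,user):
  lvl0: tbl 0x31, slot 23 ⇒ 0x33007 (P1/RW1/US1/PS0)
  lvl1: tbl 0x33, slot 3 ⇒ 0x35007 (P1/RW1/US1/PS0)
  → PA=0x351FD  (2 entries read)
#1 VA=0x201A8B2 (w,kernel):
  lvl0: tbl 0x31, slot 16 ⇒ 0x39007 (P1/RW1/US1/PS0)
  lvl1: tbl 0x39, slot 26 ⇒ 0x3A007 (P1/RW1/US1/PS0)
  → PA=0x3A8B2  (2 entries read)

Entries read for #1: 2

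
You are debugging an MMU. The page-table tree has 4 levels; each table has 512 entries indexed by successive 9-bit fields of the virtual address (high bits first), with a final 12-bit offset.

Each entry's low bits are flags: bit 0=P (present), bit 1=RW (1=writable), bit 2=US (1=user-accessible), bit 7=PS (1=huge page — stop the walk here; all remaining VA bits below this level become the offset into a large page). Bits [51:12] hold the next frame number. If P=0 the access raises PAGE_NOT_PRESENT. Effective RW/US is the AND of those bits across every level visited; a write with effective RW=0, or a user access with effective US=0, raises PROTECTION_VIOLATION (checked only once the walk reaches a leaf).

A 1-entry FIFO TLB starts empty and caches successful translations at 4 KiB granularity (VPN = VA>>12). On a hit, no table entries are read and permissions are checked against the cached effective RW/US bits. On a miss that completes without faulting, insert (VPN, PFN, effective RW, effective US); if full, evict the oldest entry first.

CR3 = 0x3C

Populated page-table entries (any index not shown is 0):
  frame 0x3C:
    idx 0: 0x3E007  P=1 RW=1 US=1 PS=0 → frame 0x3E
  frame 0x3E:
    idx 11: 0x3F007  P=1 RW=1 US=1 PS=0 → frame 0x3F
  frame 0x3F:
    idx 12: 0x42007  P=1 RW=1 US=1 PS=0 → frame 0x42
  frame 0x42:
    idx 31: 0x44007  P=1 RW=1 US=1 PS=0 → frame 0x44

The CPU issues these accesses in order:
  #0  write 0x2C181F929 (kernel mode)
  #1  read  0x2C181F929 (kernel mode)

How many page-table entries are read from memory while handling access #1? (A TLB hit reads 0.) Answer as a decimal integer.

Per-access translation:
#0 VA=0x2C181F929 (w,kernel):
  L0: frame=0x3C idx=0 entry=0x3E007 [P=1 RW=1 US=1 PS=0]
  L1: frame=0x3E idx=11 entry=0x3F007 [P=1 RW=1 US=1 PS=0]
  L2: frame=0x3F idx=12 entry=0x42007 [P=1 RW=1 US=1 PS=0]
  L3: frame=0x42 idx=31 entry=0x44007 [P=1 RW=1 US=1 PS=0]
  ✓ 0x44929  — 4 lookups
#1 VA=0x2C181F929 (r,kernel):
  TLB hit vpn=0x2C181F → PA=0x44929

Entries read for #1: 0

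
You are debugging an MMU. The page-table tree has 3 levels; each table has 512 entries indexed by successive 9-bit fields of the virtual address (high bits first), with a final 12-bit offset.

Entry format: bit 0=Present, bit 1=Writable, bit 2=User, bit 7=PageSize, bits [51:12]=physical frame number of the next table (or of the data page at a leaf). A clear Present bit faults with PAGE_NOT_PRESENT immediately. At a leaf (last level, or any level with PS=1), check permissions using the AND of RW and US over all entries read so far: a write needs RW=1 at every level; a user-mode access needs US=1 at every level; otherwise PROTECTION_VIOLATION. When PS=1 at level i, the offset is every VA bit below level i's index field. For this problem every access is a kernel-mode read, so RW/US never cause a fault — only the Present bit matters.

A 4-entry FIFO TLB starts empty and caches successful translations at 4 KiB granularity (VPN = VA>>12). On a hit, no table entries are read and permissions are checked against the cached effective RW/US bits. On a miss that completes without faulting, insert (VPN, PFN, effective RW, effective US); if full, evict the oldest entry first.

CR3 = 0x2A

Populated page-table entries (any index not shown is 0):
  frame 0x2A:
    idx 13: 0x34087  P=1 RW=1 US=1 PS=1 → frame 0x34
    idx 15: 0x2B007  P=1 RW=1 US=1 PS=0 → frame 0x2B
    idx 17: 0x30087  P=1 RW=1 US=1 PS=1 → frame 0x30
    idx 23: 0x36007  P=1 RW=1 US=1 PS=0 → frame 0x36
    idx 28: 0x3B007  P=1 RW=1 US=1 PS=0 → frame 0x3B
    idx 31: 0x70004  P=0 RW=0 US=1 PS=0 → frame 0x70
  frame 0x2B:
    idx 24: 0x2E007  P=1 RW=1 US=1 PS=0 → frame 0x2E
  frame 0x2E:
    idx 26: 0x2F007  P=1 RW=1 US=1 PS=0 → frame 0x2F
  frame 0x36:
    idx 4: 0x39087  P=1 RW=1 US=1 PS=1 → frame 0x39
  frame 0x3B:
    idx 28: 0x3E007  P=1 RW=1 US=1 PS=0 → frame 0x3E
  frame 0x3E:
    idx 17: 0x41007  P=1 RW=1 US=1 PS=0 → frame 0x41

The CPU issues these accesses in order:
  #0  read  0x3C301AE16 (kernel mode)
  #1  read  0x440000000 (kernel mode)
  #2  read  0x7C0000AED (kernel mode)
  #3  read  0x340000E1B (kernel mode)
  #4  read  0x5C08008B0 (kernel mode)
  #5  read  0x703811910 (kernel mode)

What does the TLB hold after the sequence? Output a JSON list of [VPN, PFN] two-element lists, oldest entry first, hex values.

Walk each access:
#0 VA=0x3C301AE16 (r,kernel):
  [0] read 0x2A idx=15: raw=0x2B007 flags P=1 W=1 U=1 S=0
  [1] read 0x2B idx=24: raw=0x2E007 flags P=1 W=1 U=1 S=0
  [2] read 0x2E idx=26: raw=0x2F007 flags P=1 W=1 U=1 S=0
  → PA=0x2FE16  (3 entries read)
#1 VA=0x440000000 (r,kernel):
  [0] read 0x2A idx=17: raw=0x30087 flags P=1 W=1 U=1 S=1
  → PA=0x30000 (huge @L0)  (1 entries read)
#2 VA=0x7C0000AED (r,kernel):
  [0] read 0x2A idx=31: raw=0x70004 flags P=0 W=0 U=1 S=0
  ✗ PAGE_NOT_PRESENT  [1 reads]
#3 VA=0x340000E1B (r,kernel):
  [0] read 0x2A idx=13: raw=0x34087 flags P=1 W=1 U=1 S=1
  → PA=0x34E1B (huge @L0)  (1 entries read)
#4 VA=0x5C08008B0 (r,kernel):
  [0] read 0x2A idx=23: raw=0x36007 flags P=1 W=1 U=1 S=0
  [1] read 0x36 idx=4: raw=0x39087 flags P=1 W=1 U=1 S=1
  → PA=0x398B0 (huge @L1)  (2 entries read)
#5 VA=0x703811910 (r,kernel):
  [0] read 0x2A idx=28: raw=0x3B007 flags P=1 W=1 U=1 S=0
  [1] read 0x3B idx=28: raw=0x3E007 flags P=1 W=1 U=1 S=0
  [2] read 0x3E idx=17: raw=0x41007 flags P=1 W=1 U=1 S=0
  → PA=0x41910  (3 entries read)

TLB: [["0x440000", "0x30"], ["0x340000", "0x34"], ["0x5C0800", "0x39"], ["0x703811", "0x41"]]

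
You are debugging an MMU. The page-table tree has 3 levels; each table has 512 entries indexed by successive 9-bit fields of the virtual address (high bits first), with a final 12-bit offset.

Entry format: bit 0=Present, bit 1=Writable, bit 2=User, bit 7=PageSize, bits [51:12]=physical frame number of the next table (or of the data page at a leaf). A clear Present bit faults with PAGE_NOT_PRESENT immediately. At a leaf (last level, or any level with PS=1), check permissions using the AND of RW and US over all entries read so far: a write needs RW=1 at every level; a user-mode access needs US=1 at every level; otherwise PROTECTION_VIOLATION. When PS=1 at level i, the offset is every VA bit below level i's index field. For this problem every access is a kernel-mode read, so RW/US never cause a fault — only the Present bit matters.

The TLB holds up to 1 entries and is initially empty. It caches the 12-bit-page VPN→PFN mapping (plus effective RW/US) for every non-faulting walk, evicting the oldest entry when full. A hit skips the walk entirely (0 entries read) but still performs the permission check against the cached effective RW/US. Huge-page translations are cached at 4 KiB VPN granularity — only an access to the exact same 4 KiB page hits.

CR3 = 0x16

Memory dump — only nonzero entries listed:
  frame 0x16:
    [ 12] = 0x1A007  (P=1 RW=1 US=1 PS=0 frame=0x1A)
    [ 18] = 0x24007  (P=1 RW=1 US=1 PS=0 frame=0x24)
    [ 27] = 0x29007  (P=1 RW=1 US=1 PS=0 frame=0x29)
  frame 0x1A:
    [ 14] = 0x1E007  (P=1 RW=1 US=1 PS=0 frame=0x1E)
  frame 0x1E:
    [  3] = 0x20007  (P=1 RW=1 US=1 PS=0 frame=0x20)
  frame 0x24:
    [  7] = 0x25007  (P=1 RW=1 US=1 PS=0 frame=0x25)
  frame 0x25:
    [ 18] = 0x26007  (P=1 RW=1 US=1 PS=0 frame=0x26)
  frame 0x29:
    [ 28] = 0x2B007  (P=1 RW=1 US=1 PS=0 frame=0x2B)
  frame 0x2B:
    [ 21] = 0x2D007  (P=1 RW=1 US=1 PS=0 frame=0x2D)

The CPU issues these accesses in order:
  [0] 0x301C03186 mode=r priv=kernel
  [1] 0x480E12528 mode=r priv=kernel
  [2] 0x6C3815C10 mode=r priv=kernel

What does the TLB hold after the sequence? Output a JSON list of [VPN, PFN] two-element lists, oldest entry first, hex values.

Trace:
#0 VA=0x301C03186 (r,kernel):
  lvl0: tbl 0x16, slot 12 ⇒ 0x1A007 (P1/RW1/US1/PS0)
  lvl1: tbl 0x1A, slot 14 ⇒ 0x1E007 (P1/RW1/US1/PS0)
  lvl2: tbl 0x1E, slot 3 ⇒ 0x20007 (P1/RW1/US1/PS0)
  ✓ 0x20186  — 3 lookups
#1 VA=0x480E12528 (r,kernel):
  lvl0: tbl 0x16, slot 18 ⇒ 0x24007 (P1/RW1/US1/PS0)
  lvl1: tbl 0x24, slot 7 ⇒ 0x25007 (P1/RW1/US1/PS0)
  lvl2: tbl 0x25, slot 18 ⇒ 0x26007 (P1/RW1/US1/PS0)
  ✓ 0x26528  — 3 lookups
#2 VA=0x6C3815C10 (r,kernel):
  lvl0: tbl 0x16, slot 27 ⇒ 0x29007 (P1/RW1/US1/PS0)
  lvl1: tbl 0x29, slot 28 ⇒ 0x2B007 (P1/RW1/US1/PS0)
  lvl2: tbl 0x2B, slot 21 ⇒ 0x2D007 (P1/RW1/US1/PS0)
  ✓ 0x2DC10  — 3 lookups

TLB: [["0x6C3815", "0x2D"]]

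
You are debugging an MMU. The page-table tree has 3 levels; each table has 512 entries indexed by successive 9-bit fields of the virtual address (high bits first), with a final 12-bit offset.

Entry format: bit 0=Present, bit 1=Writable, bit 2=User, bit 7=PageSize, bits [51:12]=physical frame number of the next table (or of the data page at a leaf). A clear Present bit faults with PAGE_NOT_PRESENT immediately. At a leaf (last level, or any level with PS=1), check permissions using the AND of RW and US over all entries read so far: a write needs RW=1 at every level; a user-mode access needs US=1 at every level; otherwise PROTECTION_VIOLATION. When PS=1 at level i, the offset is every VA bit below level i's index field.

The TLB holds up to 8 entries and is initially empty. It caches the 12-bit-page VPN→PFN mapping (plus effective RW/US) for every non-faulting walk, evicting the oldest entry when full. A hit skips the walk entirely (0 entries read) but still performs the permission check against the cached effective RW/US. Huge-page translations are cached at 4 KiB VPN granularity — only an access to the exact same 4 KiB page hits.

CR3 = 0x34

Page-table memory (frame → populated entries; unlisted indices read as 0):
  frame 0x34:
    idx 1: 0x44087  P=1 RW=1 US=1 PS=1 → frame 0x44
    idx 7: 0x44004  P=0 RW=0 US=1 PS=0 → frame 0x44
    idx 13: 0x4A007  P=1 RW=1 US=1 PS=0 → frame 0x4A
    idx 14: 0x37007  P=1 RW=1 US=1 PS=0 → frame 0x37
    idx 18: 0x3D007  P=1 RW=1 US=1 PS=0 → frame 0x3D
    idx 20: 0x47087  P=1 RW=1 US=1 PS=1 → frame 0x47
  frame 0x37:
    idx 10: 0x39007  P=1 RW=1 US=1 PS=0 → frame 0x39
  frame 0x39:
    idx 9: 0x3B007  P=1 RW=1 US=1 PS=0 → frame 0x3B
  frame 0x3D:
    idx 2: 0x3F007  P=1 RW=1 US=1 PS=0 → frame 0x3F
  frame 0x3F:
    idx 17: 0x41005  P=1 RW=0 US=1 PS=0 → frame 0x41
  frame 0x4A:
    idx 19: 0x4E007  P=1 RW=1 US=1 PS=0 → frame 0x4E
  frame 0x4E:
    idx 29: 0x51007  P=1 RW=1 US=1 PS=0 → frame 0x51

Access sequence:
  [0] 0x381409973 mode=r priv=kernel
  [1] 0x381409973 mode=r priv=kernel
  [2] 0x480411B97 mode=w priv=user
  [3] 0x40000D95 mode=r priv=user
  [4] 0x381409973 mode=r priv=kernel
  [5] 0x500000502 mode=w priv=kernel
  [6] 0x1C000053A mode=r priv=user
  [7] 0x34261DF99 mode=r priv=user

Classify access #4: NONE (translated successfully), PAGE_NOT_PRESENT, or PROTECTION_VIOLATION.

Walk each access:
#0 VA=0x381409973 (r,kernel):
  L0 @0x34[14] → 0x37007  P=1,RW=1,US=1,PS=0
  L1 @0x37[10] → 0x39007  P=1,RW=1,US=1,PS=0
  L2 @0x39[9] → 0x3B007  P=1,RW=1,US=1,PS=0
  → PA=0x3B973  (3 entries read)
#1 VA=0x381409973 (r,kernel):
  TLB hit vpn=0x381409 → PA=0x3B973
#2 VA=0x480411B97 (w,user):
  L0 @0x34[18] → 0x3D007  P=1,RW=1,US=1,PS=0
  L1 @0x3D[2] → 0x3F007  P=1,RW=1,US=1,PS=0
  L2 @0x3F[17] → 0x41005  P=1,RW=0,US=1,PS=0
  ✗ PROTECTION_VIOLATION  [3 reads]
#3 VA=0x40000D95 (r,user):
  L0 @0x34[1] → 0x44087  P=1,RW=1,US=1,PS=1
  → PA=0x44D95 (huge @L0)  (1 entries read)
#4 VA=0x381409973 (r,kernel):
  TLB hit vpn=0x381409 → PA=0x3B973
#5 VA=0x500000502 (w,kernel):
  L0 @0x34[20] → 0x47087  P=1,RW=1,US=1,PS=1
  → PA=0x47502 (huge @L0)  (1 entries read)
#6 VA=0x1C000053A (r,user):
  L0 @0x34[7] → 0x44004  P=0,RW=0,US=1,PS=0
  ✗ PAGE_NOT_PRESENT  [1 reads]
#7 VA=0x34261DF99 (r,user):
  L0 @0x34[13] → 0x4A007  P=1,RW=1,US=1,PS=0
  L1 @0x4A[19] → 0x4E007  P=1,RW=1,US=1,PS=0
  L2 @0x4E[29] → 0x51007  P=1,RW=1,US=1,PS=0
  → PA=0x51F99  (3 entries read)

Access #4 fault: NONE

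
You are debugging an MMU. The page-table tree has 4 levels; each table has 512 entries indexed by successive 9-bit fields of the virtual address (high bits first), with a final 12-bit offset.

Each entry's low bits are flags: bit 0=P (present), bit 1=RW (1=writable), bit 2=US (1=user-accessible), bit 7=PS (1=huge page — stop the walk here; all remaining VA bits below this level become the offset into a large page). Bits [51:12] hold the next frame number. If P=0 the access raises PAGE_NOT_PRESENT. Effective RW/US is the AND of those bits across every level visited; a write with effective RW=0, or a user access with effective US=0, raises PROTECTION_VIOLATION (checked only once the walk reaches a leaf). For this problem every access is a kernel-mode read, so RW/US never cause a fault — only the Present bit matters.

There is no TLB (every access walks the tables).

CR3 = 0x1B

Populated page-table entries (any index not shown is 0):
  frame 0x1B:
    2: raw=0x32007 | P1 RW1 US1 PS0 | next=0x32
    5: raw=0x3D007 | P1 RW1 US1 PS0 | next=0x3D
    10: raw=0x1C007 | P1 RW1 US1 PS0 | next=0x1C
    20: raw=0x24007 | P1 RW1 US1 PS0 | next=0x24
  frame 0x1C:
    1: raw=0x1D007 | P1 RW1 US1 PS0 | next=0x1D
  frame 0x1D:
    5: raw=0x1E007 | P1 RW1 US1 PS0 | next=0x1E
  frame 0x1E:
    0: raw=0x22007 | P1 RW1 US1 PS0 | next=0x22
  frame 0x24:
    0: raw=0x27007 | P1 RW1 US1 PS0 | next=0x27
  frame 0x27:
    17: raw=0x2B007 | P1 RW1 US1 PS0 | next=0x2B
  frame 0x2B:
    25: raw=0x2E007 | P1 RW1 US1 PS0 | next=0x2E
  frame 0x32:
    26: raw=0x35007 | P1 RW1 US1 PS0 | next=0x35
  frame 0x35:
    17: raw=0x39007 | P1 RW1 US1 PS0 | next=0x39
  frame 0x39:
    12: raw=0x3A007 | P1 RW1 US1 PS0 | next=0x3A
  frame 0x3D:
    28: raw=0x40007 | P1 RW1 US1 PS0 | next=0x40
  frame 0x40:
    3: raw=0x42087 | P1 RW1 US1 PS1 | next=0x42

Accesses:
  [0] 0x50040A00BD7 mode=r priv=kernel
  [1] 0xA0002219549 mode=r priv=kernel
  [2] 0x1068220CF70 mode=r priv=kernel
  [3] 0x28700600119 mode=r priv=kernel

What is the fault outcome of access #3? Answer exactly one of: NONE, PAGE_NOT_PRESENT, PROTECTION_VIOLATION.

Per-access translation:
#0 VA=0x50040A00BD7 (r,kernel):
  lvl0: tbl 0x1B, slot 10 ⇒ 0x1C007 (P1/RW1/US1/PS0)
  lvl1: tbl 0x1C, slot 1 ⇒ 0x1D007 (P1/RW1/US1/PS0)
  lvl2: tbl 0x1D, slot 5 ⇒ 0x1E007 (P1/RW1/US1/PS0)
  lvl3: tbl 0x1E, slot 0 ⇒ 0x22007 (P1/RW1/US1/PS0)
  → PA=0x22BD7  (4 entries read)
#1 VA=0xA0002219549 (r,kernel):
  lvl0: tbl 0x1B, slot 20 ⇒ 0x24007 (P1/RW1/US1/PS0)
  lvl1: tbl 0x24, slot 0 ⇒ 0x27007 (P1/RW1/US1/PS0)
  lvl2: tbl 0x27, slot 17 ⇒ 0x2B007 (P1/RW1/US1/PS0)
  lvl3: tbl 0x2B, slot 25 ⇒ 0x2E007 (P1/RW1/US1/PS0)
  → PA=0x2E549  (4 entries read)
#2 VA=0x1068220CF70 (r,kernel):
  lvl0: tbl 0x1B, slot 2 ⇒ 0x32007 (P1/RW1/US1/PS0)
  lvl1: tbl 0x32, slot 26 ⇒ 0x35007 (P1/RW1/US1/PS0)
  lvl2: tbl 0x35, slot 17 ⇒ 0x39007 (P1/RW1/US1/PS0)
  lvl3: tbl 0x39, slot 12 ⇒ 0x3A007 (P1/RW1/US1/PS0)
  → PA=0x3AF70  (4 entries read)
#3 VA=0x28700600119 (r,kernel):
  lvl0: tbl 0x1B, slot 5 ⇒ 0x3D007 (P1/RW1/US1/PS0)
  lvl1: tbl 0x3D, slot 28 ⇒ 0x40007 (P1/RW1/US1/PS0)
  lvl2: tbl 0x40, slot 3 ⇒ 0x42087 (P1/RW1/US1/PS1)
  → PA=0x42119 (huge @L2)  (3 entries read)

Access #3 fault: NONE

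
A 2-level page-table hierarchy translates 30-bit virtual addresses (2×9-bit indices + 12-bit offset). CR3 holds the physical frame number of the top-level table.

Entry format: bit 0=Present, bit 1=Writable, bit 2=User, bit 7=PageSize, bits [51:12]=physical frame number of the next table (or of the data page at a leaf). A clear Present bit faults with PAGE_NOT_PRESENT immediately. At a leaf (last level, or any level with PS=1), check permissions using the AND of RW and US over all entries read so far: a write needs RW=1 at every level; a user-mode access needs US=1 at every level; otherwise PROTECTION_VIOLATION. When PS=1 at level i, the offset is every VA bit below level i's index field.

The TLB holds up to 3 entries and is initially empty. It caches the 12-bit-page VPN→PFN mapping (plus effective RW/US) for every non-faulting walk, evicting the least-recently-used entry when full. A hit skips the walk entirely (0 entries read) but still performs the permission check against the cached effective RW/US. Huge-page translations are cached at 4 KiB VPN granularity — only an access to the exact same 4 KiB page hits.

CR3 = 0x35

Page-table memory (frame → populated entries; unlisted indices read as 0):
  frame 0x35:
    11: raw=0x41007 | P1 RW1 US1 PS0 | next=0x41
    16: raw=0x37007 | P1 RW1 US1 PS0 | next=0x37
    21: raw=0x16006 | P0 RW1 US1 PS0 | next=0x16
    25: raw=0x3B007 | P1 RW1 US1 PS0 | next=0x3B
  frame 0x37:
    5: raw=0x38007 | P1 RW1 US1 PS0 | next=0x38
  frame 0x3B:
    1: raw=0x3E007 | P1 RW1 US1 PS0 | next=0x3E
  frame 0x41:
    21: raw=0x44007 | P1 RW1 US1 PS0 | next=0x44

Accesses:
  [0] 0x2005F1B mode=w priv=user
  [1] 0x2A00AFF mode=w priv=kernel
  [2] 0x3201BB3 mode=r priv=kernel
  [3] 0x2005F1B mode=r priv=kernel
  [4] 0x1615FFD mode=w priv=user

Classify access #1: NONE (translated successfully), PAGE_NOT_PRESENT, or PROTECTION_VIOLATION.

Walk each access:
#0 VA=0x2005F1B (w,user):
  lvl0: tbl 0x35, slot 16 ⇒ 0x37007 (P1/RW1/US1/PS0)
  lvl1: tbl 0x37, slot 5 ⇒ 0x38007 (P1/RW1/US1/PS0)
  ✓ 0x38F1B  — 2 lookups
#1 VA=0x2A00AFF (w,kernel):
  lvl0: tbl 0x35, slot 21 ⇒ 0x16006 (P0/RW1/US1/PS0)
  → PAGE_NOT_PRESENT  (1 entries read)
#2 VA=0x3201BB3 (r,kernel):
  lvl0: tbl 0x35, slot 25 ⇒ 0x3B007 (P1/RW1/US1/PS0)
  lvl1: tbl 0x3B, slot 1 ⇒ 0x3E007 (P1/RW1/US1/PS0)
  ✓ 0x3EBB3  — 2 lookups
#3 VA=0x2005F1B (r,kernel):
  TLB hit vpn=0x2005 → PA=0x38F1B
#4 VA=0x1615FFD (w,user):
  lvl0: tbl 0x35, slot 11 ⇒ 0x41007 (P1/RW1/US1/PS0)
  lvl1: tbl 0x41, slot 21 ⇒ 0x44007 (P1/RW1/US1/PS0)
  ✓ 0x44FFD  — 2 lookups

Access #1 fault: PAGE_NOT_PRESENT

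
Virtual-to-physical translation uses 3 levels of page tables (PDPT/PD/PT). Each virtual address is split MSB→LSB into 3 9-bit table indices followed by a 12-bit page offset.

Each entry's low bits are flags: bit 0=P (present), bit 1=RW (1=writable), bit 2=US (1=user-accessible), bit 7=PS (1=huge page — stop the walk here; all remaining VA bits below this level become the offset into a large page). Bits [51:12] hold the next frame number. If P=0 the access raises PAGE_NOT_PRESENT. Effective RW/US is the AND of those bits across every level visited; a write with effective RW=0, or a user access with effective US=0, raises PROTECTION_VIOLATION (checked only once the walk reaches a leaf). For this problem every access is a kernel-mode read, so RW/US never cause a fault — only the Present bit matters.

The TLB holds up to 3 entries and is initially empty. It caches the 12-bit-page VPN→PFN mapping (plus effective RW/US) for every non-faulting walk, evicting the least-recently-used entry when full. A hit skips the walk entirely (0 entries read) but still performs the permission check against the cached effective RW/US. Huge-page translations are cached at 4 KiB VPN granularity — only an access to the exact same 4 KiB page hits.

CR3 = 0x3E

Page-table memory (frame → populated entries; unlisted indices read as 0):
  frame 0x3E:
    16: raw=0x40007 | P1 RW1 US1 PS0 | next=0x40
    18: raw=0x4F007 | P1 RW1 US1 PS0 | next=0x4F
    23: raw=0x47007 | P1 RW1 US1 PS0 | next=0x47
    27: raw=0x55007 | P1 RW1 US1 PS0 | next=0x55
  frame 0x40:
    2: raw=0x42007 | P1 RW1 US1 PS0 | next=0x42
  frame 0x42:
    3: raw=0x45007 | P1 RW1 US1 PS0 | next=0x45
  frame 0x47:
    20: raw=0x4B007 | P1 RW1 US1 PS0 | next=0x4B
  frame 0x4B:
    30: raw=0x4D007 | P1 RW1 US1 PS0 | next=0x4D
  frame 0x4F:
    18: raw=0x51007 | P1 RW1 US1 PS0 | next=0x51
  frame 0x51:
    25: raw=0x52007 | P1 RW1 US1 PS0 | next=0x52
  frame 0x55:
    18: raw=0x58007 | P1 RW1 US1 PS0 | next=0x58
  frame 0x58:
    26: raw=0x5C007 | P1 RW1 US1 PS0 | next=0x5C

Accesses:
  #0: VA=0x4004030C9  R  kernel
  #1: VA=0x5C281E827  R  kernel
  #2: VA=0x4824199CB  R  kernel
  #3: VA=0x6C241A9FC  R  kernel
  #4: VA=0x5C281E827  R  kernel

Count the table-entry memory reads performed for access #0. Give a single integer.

Walk each access:
#0 VA=0x4004030C9 (r,kernel):
  lvl0: tbl 0x3E, slot 16 ⇒ 0x40007 (P1/RW1/US1/PS0)
  lvl1: tbl 0x40, slot 2 ⇒ 0x42007 (P1/RW1/US1/PS0)
  lvl2: tbl 0x42, slot 3 ⇒ 0x45007 (P1/RW1/US1/PS0)
  → PA=0x450C9  (3 entries read)
#1 VA=0x5C281E827 (r,kernel):
  lvl0: tbl 0x3E, slot 23 ⇒ 0x47007 (P1/RW1/US1/PS0)
  lvl1: tbl 0x47, slot 20 ⇒ 0x4B007 (P1/RW1/US1/PS0)
  lvl2: tbl 0x4B, slot 30 ⇒ 0x4D007 (P1/RW1/US1/PS0)
  → PA=0x4D827  (3 entries read)
#2 VA=0x4824199CB (r,kernel):
  lvl0: tbl 0x3E, slot 18 ⇒ 0x4F007 (P1/RW1/US1/PS0)
  lvl1: tbl 0x4F, slot 18 ⇒ 0x51007 (P1/RW1/US1/PS0)
  lvl2: tbl 0x51, slot 25 ⇒ 0x52007 (P1/RW1/US1/PS0)
  → PA=0x529CB  (3 entries read)
#3 VA=0x6C241A9FC (r,kernel):
  lvl0: tbl 0x3E, slot 27 ⇒ 0x55007 (P1/RW1/US1/PS0)
  lvl1: tbl 0x55, slot 18 ⇒ 0x58007 (P1/RW1/US1/PS0)
  lvl2: tbl 0x58, slot 26 ⇒ 0x5C007 (P1/RW1/US1/PS0)
  → PA=0x5C9FC  (3 entries read)
#4 VA=0x5C281E827 (r,kernel):
  TLB hit vpn=0x5C281E → PA=0x4D827

Entries read for #0: 3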